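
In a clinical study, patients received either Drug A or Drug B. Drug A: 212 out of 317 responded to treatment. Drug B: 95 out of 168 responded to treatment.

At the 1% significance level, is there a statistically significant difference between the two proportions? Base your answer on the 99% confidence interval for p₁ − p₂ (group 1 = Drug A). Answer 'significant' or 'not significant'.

not significant

First, p̂₁ = 212/317 = 0.6688; p̂₂ = 95/168 = 0.5655.
The two standard errors are √(0.6688×0.3312/317) = 0.02643 and √(0.5655×0.4345/168) = 0.03824.
Because the samples are independent, SE_diff = √(0.02643² + 0.03824²) = 0.04648.
Using z* = 2.576 for 99%, ME = 2.576 × 0.04648 = 0.11973.
p̂₁ − p̂₂ = 0.1033; interval 0.1033 ± 0.11973 gives (-0.01643, 0.22303).
The interval (-0.01643, 0.22303) contains 0, so the difference is not significant.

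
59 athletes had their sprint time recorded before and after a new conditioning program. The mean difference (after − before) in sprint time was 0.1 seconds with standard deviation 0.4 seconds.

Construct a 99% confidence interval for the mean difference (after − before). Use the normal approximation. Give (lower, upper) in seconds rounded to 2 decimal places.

This is a matched-pairs design, so SE = s_d/√n = 0.4/√59 = 0.0521.
Margin = 2.576 × 0.0521 = 0.1342; the interval is 0.1 ± 0.1342 = (-0.03, 0.23).

(-0.03, 0.23)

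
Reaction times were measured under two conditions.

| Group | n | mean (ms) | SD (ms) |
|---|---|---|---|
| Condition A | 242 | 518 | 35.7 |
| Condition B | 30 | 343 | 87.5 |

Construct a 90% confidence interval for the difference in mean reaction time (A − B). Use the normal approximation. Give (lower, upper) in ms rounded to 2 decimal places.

Standard errors of each mean: 35.7/√242 = 2.2949 and 87.5/√30 = 15.9752.
SE(x̄₁ − x̄₂) = √(2.2949² + 15.9752²) = 16.1392 for independent samples with unequal variances.
With z* = 1.645, the margin is 1.645 × 16.1392 = 26.5490.
x̄₁ − x̄₂ = 518 − 343 = 175.0000; the interval is 175.0000 ± 26.5490 = (148.45, 201.55).

(148.45, 201.55)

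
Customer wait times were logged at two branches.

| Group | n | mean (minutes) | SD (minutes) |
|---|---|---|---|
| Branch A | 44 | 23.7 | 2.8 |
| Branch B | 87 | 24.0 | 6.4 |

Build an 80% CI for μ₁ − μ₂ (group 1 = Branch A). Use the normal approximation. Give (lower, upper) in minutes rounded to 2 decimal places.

Standard errors of each mean: 2.8/√44 = 0.4221 and 6.4/√87 = 0.6862.
SE(x̄₁ − x̄₂) = √(0.4221² + 0.6862²) = 0.8056 for independent samples with unequal variances.
With z* = 1.282, the margin is 1.282 × 0.8056 = 1.0328.
x̄₁ − x̄₂ = 23.7 − 24.0 = -0.3000; the interval is -0.3000 ± 1.0328 = (-1.33, 0.73).

(-1.33, 0.73)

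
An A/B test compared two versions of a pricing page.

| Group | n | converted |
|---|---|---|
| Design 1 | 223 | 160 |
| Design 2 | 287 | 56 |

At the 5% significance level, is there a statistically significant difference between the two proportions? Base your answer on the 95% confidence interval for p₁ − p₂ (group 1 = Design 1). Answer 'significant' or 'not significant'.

significant

p̂₁ = 160/223 = 0.7175 and p̂₂ = 56/287 = 0.1951.
SE₁ = √(p̂₁(1−p̂₁)/n₁) = √(0.7175·0.2825/223) = 0.03015; SE₂ = √(0.1951·0.8049/287) = 0.02339.
Independent samples: SE of the difference = √(SE₁² + SE₂²) = √(0.0009090225 + 0.0005470921) = 0.03816.
z* for 95% confidence is 1.960, so the margin of error is 1.960 × 0.03816 = 0.07479.
Point estimate p̂₁ − p̂₂ = 0.7175 − 0.1951 = 0.5224.
0.5224 ± 0.07479 → (0.44761, 0.59719).
The interval (0.44761, 0.59719) does not contain 0, so the difference is significant.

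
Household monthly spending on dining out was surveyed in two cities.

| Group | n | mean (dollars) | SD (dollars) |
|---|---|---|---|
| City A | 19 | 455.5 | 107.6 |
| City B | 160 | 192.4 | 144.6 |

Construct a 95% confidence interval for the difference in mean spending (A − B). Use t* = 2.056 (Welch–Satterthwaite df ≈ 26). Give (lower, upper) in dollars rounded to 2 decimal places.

Per-group SEs: s₁/√n₁ = 107.6/√19 = 24.6851, s₂/√n₂ = 144.6/√160 = 11.4316.
Unpooled SE of the difference: √(609.35416201 + 130.68147856) = 27.2036.
Margin of error = t* · SE = 2.056 × 27.2036 = 55.9306.
x̄₁ − x̄₂ = 455.5 − 192.4 = 263.1000.
CI: 263.1000 ± 55.9306 = (207.17, 319.03).

(207.17, 319.03)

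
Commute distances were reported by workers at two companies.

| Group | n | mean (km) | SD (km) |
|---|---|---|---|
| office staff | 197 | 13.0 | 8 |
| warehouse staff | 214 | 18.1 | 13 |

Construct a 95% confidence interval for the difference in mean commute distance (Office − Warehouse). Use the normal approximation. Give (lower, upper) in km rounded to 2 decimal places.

(-7.17, -3.03)

Standard errors of each mean: 8/√197 = 0.5700 and 13/√214 = 0.8887.
SE(x̄₁ − x̄₂) = √(0.5700² + 0.8887²) = 1.0558 for independent samples with unequal variances.
With z* = 1.960, the margin is 1.960 × 1.0558 = 2.0694.
x̄₁ − x̄₂ = 13.0 − 18.1 = -5.1000; the interval is -5.1000 ± 2.0694 = (-7.17, -3.03).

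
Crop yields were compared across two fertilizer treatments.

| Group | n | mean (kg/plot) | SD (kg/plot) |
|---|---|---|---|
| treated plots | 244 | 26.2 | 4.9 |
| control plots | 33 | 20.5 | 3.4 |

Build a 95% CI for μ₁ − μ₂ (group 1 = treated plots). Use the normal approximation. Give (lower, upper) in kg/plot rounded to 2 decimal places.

(4.39, 7.01)

SE₁ = s₁/√n₁ = 4.9/√244 = 0.3137; SE₂ = 3.4/√33 = 0.5919.
Independent samples, unequal variances: SE_diff = √(SE₁² + SE₂²) = √(0.09840769 + 0.35034561) = 0.6699.
z* = 1.960, so margin of error = 1.960 × 0.6699 = 1.3130.
Difference in means = 26.2 − 20.5 = 5.7000.
5.7000 ± 1.3130 → (4.39, 7.01).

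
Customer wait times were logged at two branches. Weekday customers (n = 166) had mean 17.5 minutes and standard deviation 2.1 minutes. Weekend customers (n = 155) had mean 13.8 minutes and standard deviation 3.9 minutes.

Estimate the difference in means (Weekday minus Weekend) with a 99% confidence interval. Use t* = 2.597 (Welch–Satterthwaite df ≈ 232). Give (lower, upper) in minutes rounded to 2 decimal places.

(2.78, 4.62)

Per-group SEs: s₁/√n₁ = 2.1/√166 = 0.1630, s₂/√n₂ = 3.9/√155 = 0.3133.
Unpooled SE of the difference: √(0.026569 + 0.09815689) = 0.3532.
Margin of error = t* · SE = 2.597 × 0.3532 = 0.9173.
x̄₁ − x̄₂ = 17.5 − 13.8 = 3.7000.
CI: 3.7000 ± 0.9173 = (2.78, 4.62).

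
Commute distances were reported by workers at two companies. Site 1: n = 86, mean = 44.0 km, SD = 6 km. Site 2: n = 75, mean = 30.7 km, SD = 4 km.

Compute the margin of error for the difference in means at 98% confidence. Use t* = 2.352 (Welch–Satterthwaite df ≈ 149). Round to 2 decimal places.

1.87

Per-group SEs: s₁/√n₁ = 6/√86 = 0.6470, s₂/√n₂ = 4/√75 = 0.4619.
Unpooled SE of the difference: √(0.418609 + 0.21335161) = 0.7950.
Margin of error = t* · SE = 2.352 × 0.7950 = 1.8698.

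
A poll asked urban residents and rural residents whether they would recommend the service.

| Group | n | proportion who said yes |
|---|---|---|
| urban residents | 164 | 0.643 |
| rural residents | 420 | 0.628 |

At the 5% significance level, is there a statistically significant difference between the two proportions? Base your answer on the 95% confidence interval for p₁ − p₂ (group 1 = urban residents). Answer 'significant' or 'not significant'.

not significant

SE₁ = √(p̂₁(1−p̂₁)/n₁) = √(0.6430·0.3570/164) = 0.03741; SE₂ = √(0.6280·0.3720/420) = 0.02358.
Independent samples: SE of the difference = √(SE₁² + SE₂²) = √(0.0013995081 + 0.0005560164) = 0.04422.
z* for 95% confidence is 1.960, so the margin of error is 1.960 × 0.04422 = 0.08667.
Point estimate p̂₁ − p̂₂ = 0.6430 − 0.6280 = 0.0150.
0.0150 ± 0.08667 → (-0.07167, 0.10167).
The interval (-0.07167, 0.10167) contains 0, so the difference is not significant.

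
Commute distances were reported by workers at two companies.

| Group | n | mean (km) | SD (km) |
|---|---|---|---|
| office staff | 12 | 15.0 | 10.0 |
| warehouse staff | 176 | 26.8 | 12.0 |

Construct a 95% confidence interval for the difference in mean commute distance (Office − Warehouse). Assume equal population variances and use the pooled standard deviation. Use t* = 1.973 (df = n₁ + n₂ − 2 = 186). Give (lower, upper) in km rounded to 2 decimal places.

(-18.80, -4.80)

s_p = √[((n₁−1)s₁² + (n₂−1)s₂²)/(n₁+n₂−2)] = √[(11·10.0² + 175·12.0²)/186] = 11.8911.
SE = 11.8911·√(1/12 + 1/176) = 3.5478.
With t* = 1.973, margin = 1.973 × 3.5478 = 6.9998.
x̄₁ − x̄₂ = 15.0 − 26.8 = -11.8000; interval -11.8000 ± 6.9998 = (-18.80, -4.80).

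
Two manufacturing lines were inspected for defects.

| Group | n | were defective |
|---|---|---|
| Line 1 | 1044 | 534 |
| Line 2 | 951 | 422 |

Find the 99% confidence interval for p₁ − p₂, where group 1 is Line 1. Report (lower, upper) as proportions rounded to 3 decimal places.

(0.010, 0.125)

Sample proportions: 534/1044 = 0.5115, 422/951 = 0.4437.
Each SE is √(p̂(1−p̂)/n): √(0.5115·0.4885/1044) = 0.01547 and √(0.4437·0.5563/951) = 0.01611.
SE(p̂₁ − p̂₂) = √(SE₁² + SE₂²) = √(0.0002393209 + 0.0002595321) = 0.02234, since the two samples are independent.
At 99% confidence z* = 2.576; margin = 2.576 × 0.02234 = 0.05755.
The difference is 0.5115 − 0.4437 = 0.0678, so the interval is 0.0678 ± 0.05755 = (0.010, 0.125).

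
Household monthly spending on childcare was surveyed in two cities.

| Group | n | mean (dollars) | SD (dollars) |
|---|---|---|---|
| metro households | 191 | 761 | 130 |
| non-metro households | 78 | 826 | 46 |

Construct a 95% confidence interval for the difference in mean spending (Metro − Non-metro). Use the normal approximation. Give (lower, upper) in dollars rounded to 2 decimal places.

(-86.07, -43.93)

Standard errors of each mean: 130/√191 = 9.4065 and 46/√78 = 5.2085.
SE(x̄₁ − x̄₂) = √(9.4065² + 5.2085²) = 10.7522 for independent samples with unequal variances.
With z* = 1.960, the margin is 1.960 × 10.7522 = 21.0743.
x̄₁ − x̄₂ = 761 − 826 = -65.0000; the interval is -65.0000 ± 21.0743 = (-86.07, -43.93).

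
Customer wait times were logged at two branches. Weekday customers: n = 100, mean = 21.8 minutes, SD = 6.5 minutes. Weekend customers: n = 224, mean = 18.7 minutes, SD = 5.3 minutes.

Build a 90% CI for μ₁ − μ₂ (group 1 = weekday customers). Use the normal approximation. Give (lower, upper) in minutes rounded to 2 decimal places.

(1.88, 4.32)

Per-group SEs: s₁/√n₁ = 6.5/√100 = 0.6500, s₂/√n₂ = 5.3/√224 = 0.3541.
Unpooled SE of the difference: √(0.4225 + 0.12538681) = 0.7402.
Margin of error = z* · SE = 1.645 × 0.7402 = 1.2176.
x̄₁ − x̄₂ = 21.8 − 18.7 = 3.1000.
CI: 3.1000 ± 1.2176 = (1.88, 4.32).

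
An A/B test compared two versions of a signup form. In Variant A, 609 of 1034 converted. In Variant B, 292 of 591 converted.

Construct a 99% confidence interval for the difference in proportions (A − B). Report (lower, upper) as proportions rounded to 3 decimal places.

(0.029, 0.161)

Sample proportions: 609/1034 = 0.5890, 292/591 = 0.4941.
Each SE is √(p̂(1−p̂)/n): √(0.5890·0.4110/1034) = 0.01530 and √(0.4941·0.5059/591) = 0.02057.
SE(p̂₁ − p̂₂) = √(SE₁² + SE₂²) = √(0.00023409 + 0.0004231249) = 0.02564, since the two samples are independent.
At 99% confidence z* = 2.576; margin = 2.576 × 0.02564 = 0.06605.
The difference is 0.5890 − 0.4941 = 0.0949, so the interval is 0.0949 ± 0.06605 = (0.029, 0.161).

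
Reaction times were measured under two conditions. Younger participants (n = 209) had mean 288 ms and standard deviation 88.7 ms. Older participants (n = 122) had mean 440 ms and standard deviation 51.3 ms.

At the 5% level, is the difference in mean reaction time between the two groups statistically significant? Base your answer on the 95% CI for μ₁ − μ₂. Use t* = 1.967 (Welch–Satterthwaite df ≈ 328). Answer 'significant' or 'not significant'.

Per-group SEs: s₁/√n₁ = 88.7/√209 = 6.1355, s₂/√n₂ = 51.3/√122 = 4.6445.
Unpooled SE of the difference: √(37.64436025 + 21.57138025) = 7.6952.
Margin of error = t* · SE = 1.967 × 7.6952 = 15.1365.
x̄₁ − x̄₂ = 288 − 440 = -152.0000.
CI: -152.0000 ± 15.1365 = (-167.1365, -136.8635).
The interval (-167.1365, -136.8635) does not contain 0, so the difference is significant.

significant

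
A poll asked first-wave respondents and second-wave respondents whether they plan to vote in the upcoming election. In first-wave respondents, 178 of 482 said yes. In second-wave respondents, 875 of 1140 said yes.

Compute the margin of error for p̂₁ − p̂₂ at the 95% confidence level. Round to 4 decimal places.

First, p̂₁ = 178/482 = 0.3693; p̂₂ = 875/1140 = 0.7675.
The two standard errors are √(0.3693×0.6307/482) = 0.02198 and √(0.7675×0.2325/1140) = 0.01251.
Because the samples are independent, SE_diff = √(0.02198² + 0.01251²) = 0.02529.
Using z* = 1.960 for 95%, ME = 1.960 × 0.02529 = 0.04957.

0.0496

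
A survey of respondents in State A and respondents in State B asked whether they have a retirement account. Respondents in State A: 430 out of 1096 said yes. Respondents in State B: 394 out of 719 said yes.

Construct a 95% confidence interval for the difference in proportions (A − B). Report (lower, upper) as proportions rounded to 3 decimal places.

(-0.202, -0.109)

Sample proportions: 430/1096 = 0.3923, 394/719 = 0.5480.
Each SE is √(p̂(1−p̂)/n): √(0.3923·0.6077/1096) = 0.01475 and √(0.5480·0.4520/719) = 0.01856.
SE(p̂₁ − p̂₂) = √(SE₁² + SE₂²) = √(0.0002175625 + 0.0003444736) = 0.02371, since the two samples are independent.
At 95% confidence z* = 1.960; margin = 1.960 × 0.02371 = 0.04647.
The difference is 0.3923 − 0.5480 = -0.1557, so the interval is -0.1557 ± 0.04647 = (-0.202, -0.109).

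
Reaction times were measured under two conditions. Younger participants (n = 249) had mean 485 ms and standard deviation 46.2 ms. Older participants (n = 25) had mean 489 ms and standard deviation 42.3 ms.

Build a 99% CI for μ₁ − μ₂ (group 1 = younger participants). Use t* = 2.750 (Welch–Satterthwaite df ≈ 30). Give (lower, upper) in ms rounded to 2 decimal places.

SE₁ = s₁/√n₁ = 46.2/√249 = 2.9278; SE₂ = 42.3/√25 = 8.4600.
Independent samples, unequal variances: SE_diff = √(SE₁² + SE₂²) = √(8.57201284 + 71.5716) = 8.9523.
t* = 2.750, so margin of error = 2.750 × 8.9523 = 24.6188.
Difference in means = 485 − 489 = -4.0000.
-4.0000 ± 24.6188 → (-28.62, 20.62).

(-28.62, 20.62)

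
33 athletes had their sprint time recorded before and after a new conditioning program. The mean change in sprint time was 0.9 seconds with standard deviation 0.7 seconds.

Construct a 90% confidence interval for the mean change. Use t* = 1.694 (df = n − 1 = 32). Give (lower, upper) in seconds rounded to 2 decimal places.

Paired design: SE = s_d/√n = 0.7/√33 = 0.1219.
t* = 1.694; margin of error = 1.694 × 0.1219 = 0.2065.
0.9 ± 0.2065 → (0.69, 1.11).

(0.69, 1.11)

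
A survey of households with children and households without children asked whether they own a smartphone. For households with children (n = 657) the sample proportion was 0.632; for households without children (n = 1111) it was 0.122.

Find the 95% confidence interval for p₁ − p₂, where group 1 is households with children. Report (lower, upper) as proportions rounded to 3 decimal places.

(0.468, 0.552)

Each SE is √(p̂(1−p̂)/n): √(0.6320·0.3680/657) = 0.01881 and √(0.1220·0.8780/1111) = 0.00982.
SE(p̂₁ − p̂₂) = √(SE₁² + SE₂²) = √(0.0003538161 + 0.0000964324) = 0.02122, since the two samples are independent.
At 95% confidence z* = 1.960; margin = 1.960 × 0.02122 = 0.04159.
The difference is 0.6320 − 0.1220 = 0.5100, so the interval is 0.5100 ± 0.04159 = (0.468, 0.552).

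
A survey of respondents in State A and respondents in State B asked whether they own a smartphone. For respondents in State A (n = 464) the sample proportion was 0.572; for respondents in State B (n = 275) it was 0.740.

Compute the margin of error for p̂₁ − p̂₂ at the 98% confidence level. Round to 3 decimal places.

0.081

Each SE is √(p̂(1−p̂)/n): √(0.5720·0.4280/464) = 0.02297 and √(0.7400·0.2600/275) = 0.02645.
SE(p̂₁ − p̂₂) = √(SE₁² + SE₂²) = √(0.0005276209 + 0.0006996025) = 0.03503, since the two samples are independent.
At 98% confidence z* = 2.326; margin = 2.326 × 0.03503 = 0.08148.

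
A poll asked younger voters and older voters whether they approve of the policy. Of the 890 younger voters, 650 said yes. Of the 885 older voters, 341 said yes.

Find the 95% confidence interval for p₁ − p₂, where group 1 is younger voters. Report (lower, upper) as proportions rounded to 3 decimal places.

First, p̂₁ = 650/890 = 0.7303; p̂₂ = 341/885 = 0.3853.
The two standard errors are √(0.7303×0.2697/890) = 0.01488 and √(0.3853×0.6147/885) = 0.01636.
Because the samples are independent, SE_diff = √(0.01488² + 0.01636²) = 0.02211.
Using z* = 1.960 for 95%, ME = 1.960 × 0.02211 = 0.04334.
p̂₁ − p̂₂ = 0.3450; interval 0.3450 ± 0.04334 gives (0.302, 0.388).

(0.302, 0.388)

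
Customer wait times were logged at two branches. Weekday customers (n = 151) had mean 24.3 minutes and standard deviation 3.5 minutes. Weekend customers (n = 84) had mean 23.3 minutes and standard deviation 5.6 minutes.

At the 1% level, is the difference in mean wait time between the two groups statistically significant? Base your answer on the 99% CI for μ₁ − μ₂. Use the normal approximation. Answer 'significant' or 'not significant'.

not significant

SE₁ = s₁/√n₁ = 3.5/√151 = 0.2848; SE₂ = 5.6/√84 = 0.6110.
Independent samples, unequal variances: SE_diff = √(SE₁² + SE₂²) = √(0.08111104 + 0.373321) = 0.6741.
z* = 2.576, so margin of error = 2.576 × 0.6741 = 1.7365.
Difference in means = 24.3 − 23.3 = 1.0000.
1.0000 ± 1.7365 → (-0.7365, 2.7365).
The interval (-0.7365, 2.7365) contains 0, so the difference is not significant.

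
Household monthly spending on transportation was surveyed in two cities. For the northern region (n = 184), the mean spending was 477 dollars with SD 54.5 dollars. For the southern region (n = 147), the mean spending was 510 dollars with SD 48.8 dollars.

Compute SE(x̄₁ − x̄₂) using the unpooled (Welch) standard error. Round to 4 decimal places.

Standard errors of each mean: 54.5/√184 = 4.0178 and 48.8/√147 = 4.0250.
SE(x̄₁ − x̄₂) = √(4.0178² + 4.0250²) = 5.6871 for independent samples with unequal variances.

5.6871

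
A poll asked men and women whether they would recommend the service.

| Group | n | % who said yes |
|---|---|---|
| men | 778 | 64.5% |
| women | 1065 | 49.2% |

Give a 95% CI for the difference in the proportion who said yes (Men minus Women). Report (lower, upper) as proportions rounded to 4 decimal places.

(0.1079, 0.1981)

Each SE is √(p̂(1−p̂)/n): √(0.6450·0.3550/778) = 0.01716 and √(0.4920·0.5080/1065) = 0.01532.
SE(p̂₁ − p̂₂) = √(SE₁² + SE₂²) = √(0.0002944656 + 0.0002347024) = 0.02300, since the two samples are independent.
At 95% confidence z* = 1.960; margin = 1.960 × 0.02300 = 0.04508.
The difference is 0.6450 − 0.4920 = 0.1530, so the interval is 0.1530 ± 0.04508 = (0.1079, 0.1981).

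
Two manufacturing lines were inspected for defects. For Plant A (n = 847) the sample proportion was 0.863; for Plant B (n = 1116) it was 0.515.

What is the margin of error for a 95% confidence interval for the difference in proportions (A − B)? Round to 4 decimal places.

0.0374

The two standard errors are √(0.8630×0.1370/847) = 0.01181 and √(0.5150×0.4850/1116) = 0.01496.
Because the samples are independent, SE_diff = √(0.01181² + 0.01496²) = 0.01906.
Using z* = 1.960 for 95%, ME = 1.960 × 0.01906 = 0.03736.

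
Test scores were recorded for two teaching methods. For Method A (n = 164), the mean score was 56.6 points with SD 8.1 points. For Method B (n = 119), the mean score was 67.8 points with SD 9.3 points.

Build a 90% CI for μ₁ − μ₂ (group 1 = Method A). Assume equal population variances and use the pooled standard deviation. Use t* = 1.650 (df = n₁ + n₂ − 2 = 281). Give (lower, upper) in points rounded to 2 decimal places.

(-12.91, -9.49)

s_p = √[((n₁−1)s₁² + (n₂−1)s₂²)/(n₁+n₂−2)] = √[(163·8.1² + 118·9.3²)/281] = 8.6243.
SE = 8.6243·√(1/164 + 1/119) = 1.0385.
With t* = 1.650, margin = 1.650 × 1.0385 = 1.7135.
x̄₁ − x̄₂ = 56.6 − 67.8 = -11.2000; interval -11.2000 ± 1.7135 = (-12.91, -9.49).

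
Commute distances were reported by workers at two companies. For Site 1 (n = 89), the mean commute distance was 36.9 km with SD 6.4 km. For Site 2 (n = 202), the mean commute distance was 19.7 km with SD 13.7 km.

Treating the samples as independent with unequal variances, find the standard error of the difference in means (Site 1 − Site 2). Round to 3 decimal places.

1.179

Standard errors of each mean: 6.4/√89 = 0.6784 and 13.7/√202 = 0.9639.
SE(x̄₁ − x̄₂) = √(0.6784² + 0.9639²) = 1.1787 for independent samples with unequal variances.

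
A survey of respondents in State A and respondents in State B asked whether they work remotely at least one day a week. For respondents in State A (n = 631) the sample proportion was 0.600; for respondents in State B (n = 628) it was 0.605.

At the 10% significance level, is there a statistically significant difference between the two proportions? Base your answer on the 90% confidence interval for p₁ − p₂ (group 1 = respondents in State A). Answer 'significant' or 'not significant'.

not significant

The two standard errors are √(0.6000×0.4000/631) = 0.01950 and √(0.6050×0.3950/628) = 0.01951.
Because the samples are independent, SE_diff = √(0.01950² + 0.01951²) = 0.02758.
Using z* = 1.645 for 90%, ME = 1.645 × 0.02758 = 0.04537.
p̂₁ − p̂₂ = -0.0050; interval -0.0050 ± 0.04537 gives (-0.05037, 0.04037).
The interval (-0.05037, 0.04037) contains 0, so the difference is not significant.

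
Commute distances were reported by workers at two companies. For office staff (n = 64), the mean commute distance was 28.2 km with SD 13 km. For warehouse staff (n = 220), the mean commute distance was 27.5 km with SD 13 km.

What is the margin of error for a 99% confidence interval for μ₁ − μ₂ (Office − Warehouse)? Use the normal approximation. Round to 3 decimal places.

Standard errors of each mean: 13/√64 = 1.6250 and 13/√220 = 0.8765.
SE(x̄₁ − x̄₂) = √(1.6250² + 0.8765²) = 1.8463 for independent samples with unequal variances.
With z* = 2.576, the margin is 2.576 × 1.8463 = 4.7561.

4.756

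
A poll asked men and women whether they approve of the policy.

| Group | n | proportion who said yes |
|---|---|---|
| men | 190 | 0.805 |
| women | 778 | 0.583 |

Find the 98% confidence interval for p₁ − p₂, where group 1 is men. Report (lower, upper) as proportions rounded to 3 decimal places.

Each SE is √(p̂(1−p̂)/n): √(0.8050·0.1950/190) = 0.02874 and √(0.5830·0.4170/778) = 0.01768.
SE(p̂₁ − p̂₂) = √(SE₁² + SE₂²) = √(0.0008259876 + 0.0003125824) = 0.03374, since the two samples are independent.
At 98% confidence z* = 2.326; margin = 2.326 × 0.03374 = 0.07848.
The difference is 0.8050 − 0.5830 = 0.2220, so the interval is 0.2220 ± 0.07848 = (0.144, 0.300).

(0.144, 0.300)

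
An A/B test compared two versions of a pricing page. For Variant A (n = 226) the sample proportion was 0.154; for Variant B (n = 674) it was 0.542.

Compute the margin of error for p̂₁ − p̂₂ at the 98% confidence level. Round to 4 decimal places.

0.0715

The two standard errors are √(0.1540×0.8460/226) = 0.02401 and √(0.5420×0.4580/674) = 0.01919.
Because the samples are independent, SE_diff = √(0.02401² + 0.01919²) = 0.03074.
Using z* = 2.326 for 98%, ME = 2.326 × 0.03074 = 0.07150.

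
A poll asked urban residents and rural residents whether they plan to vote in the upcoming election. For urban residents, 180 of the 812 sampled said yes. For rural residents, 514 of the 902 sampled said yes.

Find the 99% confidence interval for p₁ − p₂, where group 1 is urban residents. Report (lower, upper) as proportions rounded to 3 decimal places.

(-0.405, -0.291)

First, p̂₁ = 180/812 = 0.2217; p̂₂ = 514/902 = 0.5698.
The two standard errors are √(0.2217×0.7783/812) = 0.01458 and √(0.5698×0.4302/902) = 0.01649.
Because the samples are independent, SE_diff = √(0.01458² + 0.01649²) = 0.02201.
Using z* = 2.576 for 99%, ME = 2.576 × 0.02201 = 0.05670.
p̂₁ − p̂₂ = -0.3481; interval -0.3481 ± 0.05670 gives (-0.405, -0.291).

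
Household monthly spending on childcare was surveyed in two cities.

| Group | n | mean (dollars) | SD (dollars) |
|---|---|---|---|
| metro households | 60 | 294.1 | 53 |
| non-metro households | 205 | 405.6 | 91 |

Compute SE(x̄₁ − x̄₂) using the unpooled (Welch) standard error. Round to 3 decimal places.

Standard errors of each mean: 53/√60 = 6.8423 and 91/√205 = 6.3557.
SE(x̄₁ − x̄₂) = √(6.8423² + 6.3557²) = 9.3387 for independent samples with unequal variances.

9.339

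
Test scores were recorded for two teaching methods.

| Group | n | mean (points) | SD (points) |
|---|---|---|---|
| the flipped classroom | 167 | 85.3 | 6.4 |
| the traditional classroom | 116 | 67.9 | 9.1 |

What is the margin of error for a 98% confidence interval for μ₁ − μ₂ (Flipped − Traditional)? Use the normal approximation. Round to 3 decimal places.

Standard errors of each mean: 6.4/√167 = 0.4952 and 9.1/√116 = 0.8449.
SE(x̄₁ − x̄₂) = √(0.4952² + 0.8449²) = 0.9793 for independent samples with unequal variances.
With z* = 2.326, the margin is 2.326 × 0.9793 = 2.2779.

2.278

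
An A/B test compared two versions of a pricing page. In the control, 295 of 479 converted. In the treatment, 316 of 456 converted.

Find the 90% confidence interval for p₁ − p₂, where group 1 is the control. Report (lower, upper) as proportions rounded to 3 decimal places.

Sample proportions: 295/479 = 0.6159, 316/456 = 0.6930.
Each SE is √(p̂(1−p̂)/n): √(0.6159·0.3841/479) = 0.02222 and √(0.6930·0.3070/456) = 0.02160.
SE(p̂₁ − p̂₂) = √(SE₁² + SE₂²) = √(0.0004937284 + 0.00046656) = 0.03099, since the two samples are independent.
At 90% confidence z* = 1.645; margin = 1.645 × 0.03099 = 0.05098.
The difference is 0.6159 − 0.6930 = -0.0771, so the interval is -0.0771 ± 0.05098 = (-0.128, -0.026).

(-0.128, -0.026)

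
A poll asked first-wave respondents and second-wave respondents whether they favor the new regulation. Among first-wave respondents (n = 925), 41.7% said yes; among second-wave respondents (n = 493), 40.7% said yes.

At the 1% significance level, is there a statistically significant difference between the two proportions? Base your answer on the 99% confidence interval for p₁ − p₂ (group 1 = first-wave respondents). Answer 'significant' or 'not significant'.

Each SE is √(p̂(1−p̂)/n): √(0.4170·0.5830/925) = 0.01621 and √(0.4070·0.5930/493) = 0.02213.
SE(p̂₁ − p̂₂) = √(SE₁² + SE₂²) = √(0.0002627641 + 0.0004897369) = 0.02743, since the two samples are independent.
At 99% confidence z* = 2.576; margin = 2.576 × 0.02743 = 0.07066.
The difference is 0.4170 − 0.4070 = 0.0100, so the interval is 0.0100 ± 0.07066 = (-0.06066, 0.08066).
The interval (-0.06066, 0.08066) contains 0, so the difference is not significant.

not significant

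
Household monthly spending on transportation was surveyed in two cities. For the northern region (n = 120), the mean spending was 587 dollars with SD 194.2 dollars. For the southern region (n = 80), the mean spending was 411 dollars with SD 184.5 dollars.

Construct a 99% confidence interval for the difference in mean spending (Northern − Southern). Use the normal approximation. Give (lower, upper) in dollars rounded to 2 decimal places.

SE₁ = s₁/√n₁ = 194.2/√120 = 17.7280; SE₂ = 184.5/√80 = 20.6277.
Independent samples, unequal variances: SE_diff = √(SE₁² + SE₂²) = √(314.281984 + 425.50200729) = 27.1990.
z* = 2.576, so margin of error = 2.576 × 27.1990 = 70.0646.
Difference in means = 587 − 411 = 176.0000.
176.0000 ± 70.0646 → (105.94, 246.06).

(105.94, 246.06)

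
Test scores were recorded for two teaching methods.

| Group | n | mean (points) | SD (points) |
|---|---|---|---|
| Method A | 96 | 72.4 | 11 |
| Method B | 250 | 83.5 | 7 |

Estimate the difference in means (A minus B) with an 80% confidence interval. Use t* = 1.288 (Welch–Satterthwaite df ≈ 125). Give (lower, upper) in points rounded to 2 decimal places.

(-12.65, -9.55)

SE₁ = s₁/√n₁ = 11/√96 = 1.1227; SE₂ = 7/√250 = 0.4427.
Independent samples, unequal variances: SE_diff = √(SE₁² + SE₂²) = √(1.26045529 + 0.19598329) = 1.2068.
t* = 1.288, so margin of error = 1.288 × 1.2068 = 1.5544.
Difference in means = 72.4 − 83.5 = -11.1000.
-11.1000 ± 1.5544 → (-12.65, -9.55).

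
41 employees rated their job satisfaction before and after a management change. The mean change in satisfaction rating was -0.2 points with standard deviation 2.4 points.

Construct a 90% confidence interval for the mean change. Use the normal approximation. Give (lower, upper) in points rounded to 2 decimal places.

This is a matched-pairs design, so SE = s_d/√n = 2.4/√41 = 0.3748.
Margin = 1.645 × 0.3748 = 0.6165; the interval is -0.2 ± 0.6165 = (-0.82, 0.42).

(-0.82, 0.42)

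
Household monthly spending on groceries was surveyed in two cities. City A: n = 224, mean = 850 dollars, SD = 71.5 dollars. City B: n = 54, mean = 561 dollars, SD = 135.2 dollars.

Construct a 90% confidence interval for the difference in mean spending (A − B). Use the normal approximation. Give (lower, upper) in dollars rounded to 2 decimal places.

(257.73, 320.27)

Standard errors of each mean: 71.5/√224 = 4.7773 and 135.2/√54 = 18.3984.
SE(x̄₁ − x̄₂) = √(4.7773² + 18.3984²) = 19.0085 for independent samples with unequal variances.
With z* = 1.645, the margin is 1.645 × 19.0085 = 31.2690.
x̄₁ − x̄₂ = 850 − 561 = 289.0000; the interval is 289.0000 ± 31.2690 = (257.73, 320.27).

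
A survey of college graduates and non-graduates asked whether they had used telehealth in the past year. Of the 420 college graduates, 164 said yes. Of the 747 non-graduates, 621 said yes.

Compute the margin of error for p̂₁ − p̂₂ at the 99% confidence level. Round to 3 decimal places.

0.071

Sample proportions: 164/420 = 0.3905, 621/747 = 0.8313.
Each SE is √(p̂(1−p̂)/n): √(0.3905·0.6095/420) = 0.02381 and √(0.8313·0.1687/747) = 0.01370.
SE(p̂₁ − p̂₂) = √(SE₁² + SE₂²) = √(0.0005669161 + 0.00018769) = 0.02747, since the two samples are independent.
At 99% confidence z* = 2.576; margin = 2.576 × 0.02747 = 0.07076.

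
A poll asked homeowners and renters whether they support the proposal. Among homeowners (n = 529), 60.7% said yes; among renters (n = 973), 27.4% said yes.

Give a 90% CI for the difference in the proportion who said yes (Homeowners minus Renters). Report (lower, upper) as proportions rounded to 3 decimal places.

(0.291, 0.375)

The two standard errors are √(0.6070×0.3930/529) = 0.02124 and √(0.2740×0.7260/973) = 0.01430.
Because the samples are independent, SE_diff = √(0.02124² + 0.01430²) = 0.02561.
Using z* = 1.645 for 90%, ME = 1.645 × 0.02561 = 0.04213.
p̂₁ − p̂₂ = 0.3330; interval 0.3330 ± 0.04213 gives (0.291, 0.375).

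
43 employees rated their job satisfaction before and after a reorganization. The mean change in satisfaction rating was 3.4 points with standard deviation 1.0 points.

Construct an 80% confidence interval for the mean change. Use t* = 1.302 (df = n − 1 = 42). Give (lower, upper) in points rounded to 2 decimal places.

(3.20, 3.60)

Paired design: SE = s_d/√n = 1.0/√43 = 0.1525.
t* = 1.302; margin of error = 1.302 × 0.1525 = 0.1986.
3.4 ± 0.1986 → (3.20, 3.60).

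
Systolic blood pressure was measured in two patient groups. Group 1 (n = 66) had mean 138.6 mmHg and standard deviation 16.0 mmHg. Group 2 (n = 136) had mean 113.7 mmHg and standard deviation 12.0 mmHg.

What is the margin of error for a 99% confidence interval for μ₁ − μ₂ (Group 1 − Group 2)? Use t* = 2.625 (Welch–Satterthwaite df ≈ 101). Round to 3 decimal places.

5.833

Standard errors of each mean: 16.0/√66 = 1.9695 and 12.0/√136 = 1.0290.
SE(x̄₁ − x̄₂) = √(1.9695² + 1.0290²) = 2.2221 for independent samples with unequal variances.
With t* = 2.625, the margin is 2.625 × 2.2221 = 5.8330.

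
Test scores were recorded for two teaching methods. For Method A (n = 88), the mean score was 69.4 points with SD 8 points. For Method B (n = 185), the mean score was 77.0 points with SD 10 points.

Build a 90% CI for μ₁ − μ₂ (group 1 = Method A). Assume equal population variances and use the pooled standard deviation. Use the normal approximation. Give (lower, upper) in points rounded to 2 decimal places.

s_p = √[((n₁−1)s₁² + (n₂−1)s₂²)/(n₁+n₂−2)] = √[(87·8² + 184·10²)/271] = 9.4044.
SE = 9.4044·√(1/88 + 1/185) = 1.2178.
With z* = 1.645, margin = 1.645 × 1.2178 = 2.0033.
x̄₁ − x̄₂ = 69.4 − 77.0 = -7.6000; interval -7.6000 ± 2.0033 = (-9.60, -5.60).

(-9.60, -5.60)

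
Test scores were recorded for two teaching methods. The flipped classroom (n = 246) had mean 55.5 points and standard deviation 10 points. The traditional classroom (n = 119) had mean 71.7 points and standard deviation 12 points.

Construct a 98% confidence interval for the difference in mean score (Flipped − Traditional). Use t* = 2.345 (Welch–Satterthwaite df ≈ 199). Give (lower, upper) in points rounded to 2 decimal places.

Standard errors of each mean: 10/√246 = 0.6376 and 12/√119 = 1.1000.
SE(x̄₁ − x̄₂) = √(0.6376² + 1.1000²) = 1.2714 for independent samples with unequal variances.
With t* = 2.345, the margin is 2.345 × 1.2714 = 2.9814.
x̄₁ − x̄₂ = 55.5 − 71.7 = -16.2000; the interval is -16.2000 ± 2.9814 = (-19.18, -13.22).

(-19.18, -13.22)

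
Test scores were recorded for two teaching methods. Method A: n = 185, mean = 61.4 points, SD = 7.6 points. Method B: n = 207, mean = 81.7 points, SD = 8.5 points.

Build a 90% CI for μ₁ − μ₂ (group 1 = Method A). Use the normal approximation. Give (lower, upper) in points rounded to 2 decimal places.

(-21.64, -18.96)

SE₁ = s₁/√n₁ = 7.6/√185 = 0.5588; SE₂ = 8.5/√207 = 0.5908.
Independent samples, unequal variances: SE_diff = √(SE₁² + SE₂²) = √(0.31225744 + 0.34904464) = 0.8132.
z* = 1.645, so margin of error = 1.645 × 0.8132 = 1.3377.
Difference in means = 61.4 − 81.7 = -20.3000.
-20.3000 ± 1.3377 → (-21.64, -18.96).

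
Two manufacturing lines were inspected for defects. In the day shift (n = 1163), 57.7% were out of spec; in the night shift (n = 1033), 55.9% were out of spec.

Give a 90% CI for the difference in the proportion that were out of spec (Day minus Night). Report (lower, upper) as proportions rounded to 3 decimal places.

(-0.017, 0.053)

SE₁ = √(p̂₁(1−p̂₁)/n₁) = √(0.5770·0.4230/1163) = 0.01449; SE₂ = √(0.5590·0.4410/1033) = 0.01545.
Independent samples: SE of the difference = √(SE₁² + SE₂²) = √(0.0002099601 + 0.0002387025) = 0.02118.
z* for 90% confidence is 1.645, so the margin of error is 1.645 × 0.02118 = 0.03484.
Point estimate p̂₁ − p̂₂ = 0.5770 − 0.5590 = 0.0180.
0.0180 ± 0.03484 → (-0.017, 0.053).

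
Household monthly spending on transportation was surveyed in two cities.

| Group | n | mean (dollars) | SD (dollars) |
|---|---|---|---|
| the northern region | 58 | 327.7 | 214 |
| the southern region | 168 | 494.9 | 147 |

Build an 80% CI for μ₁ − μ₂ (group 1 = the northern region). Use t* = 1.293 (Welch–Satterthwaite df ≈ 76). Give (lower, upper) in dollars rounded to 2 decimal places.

(-206.38, -128.02)

SE₁ = s₁/√n₁ = 214/√58 = 28.0996; SE₂ = 147/√168 = 11.3413.
Independent samples, unequal variances: SE_diff = √(SE₁² + SE₂²) = √(789.58752016 + 128.62508569) = 30.3020.
t* = 1.293, so margin of error = 1.293 × 30.3020 = 39.1805.
Difference in means = 327.7 − 494.9 = -167.2000.
-167.2000 ± 39.1805 → (-206.38, -128.02).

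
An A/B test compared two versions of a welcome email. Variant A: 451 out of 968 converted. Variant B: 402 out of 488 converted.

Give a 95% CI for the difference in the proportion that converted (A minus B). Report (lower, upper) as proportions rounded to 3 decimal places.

Sample proportions: 451/968 = 0.4659, 402/488 = 0.8238.
Each SE is √(p̂(1−p̂)/n): √(0.4659·0.5341/968) = 0.01603 and √(0.8238·0.1762/488) = 0.01725.
SE(p̂₁ − p̂₂) = √(SE₁² + SE₂²) = √(0.0002569609 + 0.0002975625) = 0.02355, since the two samples are independent.
At 95% confidence z* = 1.960; margin = 1.960 × 0.02355 = 0.04616.
The difference is 0.4659 − 0.8238 = -0.3579, so the interval is -0.3579 ± 0.04616 = (-0.404, -0.312).

(-0.404, -0.312)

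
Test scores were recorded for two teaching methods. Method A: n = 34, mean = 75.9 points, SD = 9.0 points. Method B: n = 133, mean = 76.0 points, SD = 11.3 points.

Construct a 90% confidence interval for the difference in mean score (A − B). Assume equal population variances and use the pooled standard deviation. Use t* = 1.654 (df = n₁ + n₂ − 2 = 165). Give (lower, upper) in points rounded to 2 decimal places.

(-3.56, 3.36)

Pooled variance s_p² = [33·9.0² + 132·11.3²] / (34+133−2) = 118.3520, so s_p = 10.8790.
SE_diff = s_p·√(1/n₁ + 1/n₂) = 10.8790·√(1/34 + 1/133) = 2.0907.
t* = 1.654; margin = 1.654 × 2.0907 = 3.4580.
Difference = 75.9 − 76.0 = -0.1000.
-0.1000 ± 3.4580 → (-3.56, 3.36).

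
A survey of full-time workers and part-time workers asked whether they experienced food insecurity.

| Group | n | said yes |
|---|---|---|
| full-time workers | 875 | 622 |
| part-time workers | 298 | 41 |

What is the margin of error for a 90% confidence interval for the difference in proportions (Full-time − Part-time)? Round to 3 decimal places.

p̂₁ = 622/875 = 0.7109 and p̂₂ = 41/298 = 0.1376.
SE₁ = √(p̂₁(1−p̂₁)/n₁) = √(0.7109·0.2891/875) = 0.01533; SE₂ = √(0.1376·0.8624/298) = 0.01996.
Independent samples: SE of the difference = √(SE₁² + SE₂²) = √(0.0002350089 + 0.0003984016) = 0.02517.
z* for 90% confidence is 1.645, so the margin of error is 1.645 × 0.02517 = 0.04140.

0.041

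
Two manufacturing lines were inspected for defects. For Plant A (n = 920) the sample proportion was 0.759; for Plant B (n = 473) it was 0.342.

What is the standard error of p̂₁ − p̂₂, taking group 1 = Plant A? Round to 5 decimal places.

0.02597

SE₁ = √(p̂₁(1−p̂₁)/n₁) = √(0.7590·0.2410/920) = 0.01410; SE₂ = √(0.3420·0.6580/473) = 0.02181.
Independent samples: SE of the difference = √(SE₁² + SE₂²) = √(0.00019881 + 0.0004756761) = 0.02597.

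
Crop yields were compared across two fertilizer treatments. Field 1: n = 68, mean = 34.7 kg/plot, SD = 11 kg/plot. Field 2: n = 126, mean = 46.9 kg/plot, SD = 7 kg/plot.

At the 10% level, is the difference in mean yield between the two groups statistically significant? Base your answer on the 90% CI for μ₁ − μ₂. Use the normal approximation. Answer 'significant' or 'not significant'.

Per-group SEs: s₁/√n₁ = 11/√68 = 1.3339, s₂/√n₂ = 7/√126 = 0.6236.
Unpooled SE of the difference: √(1.77928921 + 0.38887696) = 1.4725.
Margin of error = z* · SE = 1.645 × 1.4725 = 2.4223.
x̄₁ − x̄₂ = 34.7 − 46.9 = -12.2000.
CI: -12.2000 ± 2.4223 = (-14.6223, -9.7777).
The interval (-14.6223, -9.7777) does not contain 0, so the difference is significant.

significant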